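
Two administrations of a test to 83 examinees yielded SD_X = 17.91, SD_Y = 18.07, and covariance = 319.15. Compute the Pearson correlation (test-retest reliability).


r = cov(X,Y) / (SD_X * SD_Y)
r = 319.15 / (17.91 * 18.07)
r = 319.15 / 323.6337
r = 0.9861

0.9861


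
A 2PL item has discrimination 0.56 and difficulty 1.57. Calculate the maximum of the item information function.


For 2PL, max info at theta = b = 1.57
I_max = a^2 / 4 = 0.56^2 / 4
= 0.3136 / 4
I_max = 0.0784

0.0784


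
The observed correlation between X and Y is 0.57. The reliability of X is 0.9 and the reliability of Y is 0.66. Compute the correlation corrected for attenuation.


r_corrected = rxy / sqrt(rxx * ryy)
= 0.57 / sqrt(0.9 * 0.66)
= 0.57 / sqrt(0.594)
= 0.57 / 0.770714
r_corrected = 0.7396

0.7396


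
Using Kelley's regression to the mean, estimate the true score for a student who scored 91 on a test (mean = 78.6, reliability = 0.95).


T_est = rxx * X + (1 - rxx) * mean
T_est = 0.95 * 91 + 0.05 * 78.6
T_est = 86.45 + 3.93
T_est = 90.38

90.38


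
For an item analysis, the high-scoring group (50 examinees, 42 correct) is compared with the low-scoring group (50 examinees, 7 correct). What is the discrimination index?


p_upper = 42/50 = 0.84
p_lower = 7/50 = 0.14
D = 0.84 - 0.14 = 0.7

0.7


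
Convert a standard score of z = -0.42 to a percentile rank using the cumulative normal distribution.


CDF(z) = 0.5 * (1 + erf(z/sqrt(2)))
erf(-0.297) = -0.3255
CDF = 0.3372
Percentile rank = 0.3372 * 100 = 33.72

33.72


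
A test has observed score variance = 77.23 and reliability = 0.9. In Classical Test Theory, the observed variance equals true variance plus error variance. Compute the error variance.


var_true = rxx * var_obs = 0.9 * 77.23 = 69.507
var_error = var_obs - var_true
var_error = 77.23 - 69.507
var_error = 7.723

7.723


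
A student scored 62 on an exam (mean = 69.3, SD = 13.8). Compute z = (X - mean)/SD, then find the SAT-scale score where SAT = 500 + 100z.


z = (X - mean) / SD = (62 - 69.3) / 13.8
z = -7.3 / 13.8
z = -0.529
SAT-scale = SAT = 500 + 100z
Carry z at full precision (z = -7.3 / 13.8) into the conversion:
SAT-scale = 500 + 100 * (-7.3 / 13.8) = 500 + -730 / 13.8
SAT-scale = 500 + -52.8986
SAT-scale = 447.1014

447.1014


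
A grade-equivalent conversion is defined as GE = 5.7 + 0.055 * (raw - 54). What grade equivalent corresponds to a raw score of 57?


raw - median = 57 - 54 = 3
slope * diff = 0.055 * 3 = 0.165
GE = 5.7 + 0.165
GE = 5.865

5.865


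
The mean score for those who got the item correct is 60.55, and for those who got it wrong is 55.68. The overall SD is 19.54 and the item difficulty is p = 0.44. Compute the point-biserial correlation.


q = 1 - p = 0.56
rpb = ((M1 - M0) / SD) * sqrt(p * q)
rpb = ((60.55 - 55.68) / 19.54) * sqrt(0.44 * 0.56)
rpb = 0.1237

0.1237


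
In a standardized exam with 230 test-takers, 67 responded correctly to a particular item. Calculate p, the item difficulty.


Item difficulty p = number correct / total examinees
p = 67 / 230
p = 0.2913

0.2913


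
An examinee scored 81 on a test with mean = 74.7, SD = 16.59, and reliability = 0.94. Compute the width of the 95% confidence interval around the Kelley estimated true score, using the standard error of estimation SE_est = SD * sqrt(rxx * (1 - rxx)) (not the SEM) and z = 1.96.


True score estimate = 0.94*81 + 0.06*74.7 = 80.622
SE_est = SD * sqrt(rxx * (1 - rxx)) = 16.59 * sqrt(0.94 * 0.06) = 16.59 * sqrt(0.0564) = 3.939907
CI = T_est +/- z * SE_est, so width = 2 * z * SE_est = 2 * 1.96 * 3.939907
Width = 15.4444

15.4444


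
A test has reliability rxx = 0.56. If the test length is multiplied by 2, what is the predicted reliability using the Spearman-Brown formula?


r_new = (n * rxx) / (1 + (n-1) * rxx)
r_new = (2 * 0.56) / (1 + 1 * 0.56)
r_new = 1.12 / 1.56
r_new = 0.7179

0.7179


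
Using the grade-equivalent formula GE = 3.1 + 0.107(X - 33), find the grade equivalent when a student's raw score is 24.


raw - median = 24 - 33 = -9
slope * diff = 0.107 * -9 = -0.963
GE = 3.1 + -0.963
GE = 2.137

2.137


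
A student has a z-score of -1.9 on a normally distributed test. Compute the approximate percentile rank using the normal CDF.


CDF(z) = 0.5 * (1 + erf(z/sqrt(2)))
erf(-1.3435) = -0.9426
CDF = 0.0287
Percentile rank = 0.0287 * 100 = 2.87

2.87


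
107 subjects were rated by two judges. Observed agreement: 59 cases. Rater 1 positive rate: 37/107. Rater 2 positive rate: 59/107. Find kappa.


P_o = 59/107 = 0.551402
P_e = (37*59 + 70*48) / 11449 = 0.484147
kappa = (P_o - P_e) / (1 - P_e)
kappa = (0.551402 - 0.484147) / (1 - 0.484147)
kappa = 0.1304

0.1304


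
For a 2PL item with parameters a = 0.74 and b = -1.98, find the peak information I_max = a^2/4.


For 2PL, max info at theta = b = -1.98
I_max = a^2 / 4 = 0.74^2 / 4
= 0.5476 / 4
I_max = 0.1369

0.1369


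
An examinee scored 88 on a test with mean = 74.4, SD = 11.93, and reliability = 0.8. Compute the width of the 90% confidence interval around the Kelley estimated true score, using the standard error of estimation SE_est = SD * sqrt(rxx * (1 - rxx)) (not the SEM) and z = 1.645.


True score estimate = 0.8*88 + 0.2*74.4 = 85.28
SE_est = SD * sqrt(rxx * (1 - rxx)) = 11.93 * sqrt(0.8 * 0.2) = 11.93 * sqrt(0.16) = 4.772
CI = T_est +/- z * SE_est, so width = 2 * z * SE_est = 2 * 1.645 * 4.772
Width = 15.6999

15.6999


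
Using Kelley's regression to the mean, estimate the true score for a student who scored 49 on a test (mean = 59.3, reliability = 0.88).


T_est = rxx * X + (1 - rxx) * mean
T_est = 0.88 * 49 + 0.12 * 59.3
T_est = 43.12 + 7.116
T_est = 50.236

50.236


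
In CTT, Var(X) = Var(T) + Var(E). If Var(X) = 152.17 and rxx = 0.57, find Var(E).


var_true = rxx * var_obs = 0.57 * 152.17 = 86.7369
var_error = var_obs - var_true
var_error = 152.17 - 86.7369
var_error = 65.4331

65.4331


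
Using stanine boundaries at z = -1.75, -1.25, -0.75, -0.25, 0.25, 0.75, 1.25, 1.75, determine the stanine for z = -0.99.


Stanine boundaries: [-1.75, -1.25, -0.75, -0.25, 0.25, 0.75, 1.25, 1.75]
z = -0.99
Check each boundary:
  z >= -1.75 -> could be stanine 2
  z >= -1.25 -> could be stanine 3
  z < -0.75
  z < -0.25
  z < 0.25
  z < 0.75
  z < 1.25
  z < 1.75
Highest qualifying boundary gives stanine = 3

3


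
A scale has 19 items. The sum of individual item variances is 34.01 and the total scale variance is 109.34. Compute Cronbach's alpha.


alpha = (k/(k-1)) * (1 - sum(si^2)/s_total^2)
= (19/18) * (1 - 34.01/109.34)
alpha = 0.7272

0.7272


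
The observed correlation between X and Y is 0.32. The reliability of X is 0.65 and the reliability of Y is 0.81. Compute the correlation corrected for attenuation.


r_corrected = rxy / sqrt(rxx * ryy)
= 0.32 / sqrt(0.65 * 0.81)
= 0.32 / sqrt(0.5265)
= 0.32 / 0.725603
r_corrected = 0.441

0.441


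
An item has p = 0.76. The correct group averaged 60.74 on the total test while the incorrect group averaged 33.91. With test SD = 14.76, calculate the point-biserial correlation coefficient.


q = 1 - p = 0.24
rpb = ((M1 - M0) / SD) * sqrt(p * q)
rpb = ((60.74 - 33.91) / 14.76) * sqrt(0.76 * 0.24)
rpb = 0.7763

0.7763


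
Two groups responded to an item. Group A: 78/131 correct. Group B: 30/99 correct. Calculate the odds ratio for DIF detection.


Odds_A = 78/53 = 1.4717
Odds_B = 30/69 = 0.4348
OR = Odds_A / Odds_B = 1.4717 / 0.4348
Exactly, OR = (78 * 69) / (53 * 30) = 5382 / 1590
OR = 3.3849

3.3849


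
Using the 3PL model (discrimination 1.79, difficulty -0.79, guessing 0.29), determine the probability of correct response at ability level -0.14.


logit = 1.79*(-0.14 - -0.79) = 1.1635
P* = 1/(1 + exp(-1.1635)) = 0.762
P = 0.29 + (1 - 0.29) * 0.762
P = 0.831

0.831


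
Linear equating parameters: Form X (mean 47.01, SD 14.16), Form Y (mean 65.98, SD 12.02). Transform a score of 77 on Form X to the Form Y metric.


slope = SD_Y / SD_X = 12.02 / 14.16 ~ 0.8489
intercept = mean_Y - slope * mean_X = 65.98 - (12.02 / 14.16) * 47.01 ~ 26.0746
Y = slope * X + intercept. To avoid rounding drift from the rounded slope/intercept, evaluate the equivalent form Y = mean_Y + SD_Y * (X - mean_X) / SD_X at full precision:
Y = 65.98 + 12.02 * (77 - 47.01) / 14.16
Y = 65.98 + 12.02 * 29.99 / 14.16
Y = 65.98 + 360.4798 / 14.16
Y = 65.98 + 25.4576
Y = 91.4376

91.4376


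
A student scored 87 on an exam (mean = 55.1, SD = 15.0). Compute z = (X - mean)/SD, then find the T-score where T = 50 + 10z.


z = (X - mean) / SD = (87 - 55.1) / 15.0
z = 31.9 / 15.0
z = 2.1267
T-score = T = 50 + 10z
Carry z at full precision (z = 31.9 / 15.0) into the conversion:
T-score = 50 + 10 * (31.9 / 15.0) = 50 + 319 / 15.0
T-score = 50 + 21.2667
T-score = 71.2667

71.2667


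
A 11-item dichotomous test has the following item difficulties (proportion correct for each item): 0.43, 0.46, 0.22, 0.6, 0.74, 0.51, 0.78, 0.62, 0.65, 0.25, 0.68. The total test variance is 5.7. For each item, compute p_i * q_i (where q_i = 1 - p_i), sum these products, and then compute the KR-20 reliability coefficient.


For each item, compute p_i * q_i:
  Item 1: 0.43 * 0.57 = 0.2451
  Item 2: 0.46 * 0.54 = 0.2484
  Item 3: 0.22 * 0.78 = 0.1716
  Item 4: 0.6 * 0.4 = 0.24
  Item 5: 0.74 * 0.26 = 0.1924
  Item 6: 0.51 * 0.49 = 0.2499
  Item 7: 0.78 * 0.22 = 0.1716
  Item 8: 0.62 * 0.38 = 0.2356
  Item 9: 0.65 * 0.35 = 0.2275
  Item 10: 0.25 * 0.75 = 0.1875
  Item 11: 0.68 * 0.32 = 0.2176
Sum(p_i * q_i) = 0.2451 + 0.2484 + 0.1716 + 0.24 + 0.1924 + 0.2499 + 0.1716 + 0.2356 + 0.2275 + 0.1875 + 0.2176 = 2.3872
KR-20 = (k/(k-1)) * (1 - Sum(p_i*q_i) / Var_total)
= (11/10) * (1 - 2.3872/5.7)
= 1.1 * 0.5812
KR-20 = 0.6393

0.6393


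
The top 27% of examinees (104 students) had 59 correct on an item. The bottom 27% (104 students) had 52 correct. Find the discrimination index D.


p_upper = 59/104 = 0.5673
p_lower = 52/104 = 0.5
D = 0.5673 - 0.5 = 0.0673

0.0673


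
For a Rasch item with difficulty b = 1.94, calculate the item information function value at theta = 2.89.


P = 1/(1+exp(-(2.89-1.94))) = 0.7211
I = P*(1-P) = 0.7211 * 0.2789
I = 0.2011

0.2011


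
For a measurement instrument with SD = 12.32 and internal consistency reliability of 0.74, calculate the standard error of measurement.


SEM = SD * sqrt(1 - rxx)
SEM = 12.32 * sqrt(1 - 0.74)
SEM = 12.32 * sqrt(0.26) = 12.32 * 0.509902
SEM = 6.282

6.282


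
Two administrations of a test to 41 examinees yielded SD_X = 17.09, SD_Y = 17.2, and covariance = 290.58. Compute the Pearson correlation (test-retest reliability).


r = cov(X,Y) / (SD_X * SD_Y)
r = 290.58 / (17.09 * 17.2)
r = 290.58 / 293.948
r = 0.9885

0.9885


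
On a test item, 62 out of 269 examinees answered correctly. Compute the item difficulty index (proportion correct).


Item difficulty p = number correct / total examinees
p = 62 / 269
p = 0.2305

0.2305


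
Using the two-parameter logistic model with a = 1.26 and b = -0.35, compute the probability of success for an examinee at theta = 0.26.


a*(theta - b) = 1.26 * (0.26 - -0.35) = 0.7686
exp(-0.7686) = 0.4637
P = 1 / (1 + 0.4637)
P = 0.6832

0.6832


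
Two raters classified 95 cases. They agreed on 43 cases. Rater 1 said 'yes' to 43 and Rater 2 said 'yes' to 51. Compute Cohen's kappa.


P_o = 43/95 = 0.452632
P_e = (43*51 + 52*44) / 9025 = 0.49651
kappa = (P_o - P_e) / (1 - P_e)
kappa = (0.452632 - 0.49651) / (1 - 0.49651)
kappa = -0.0871

-0.0871


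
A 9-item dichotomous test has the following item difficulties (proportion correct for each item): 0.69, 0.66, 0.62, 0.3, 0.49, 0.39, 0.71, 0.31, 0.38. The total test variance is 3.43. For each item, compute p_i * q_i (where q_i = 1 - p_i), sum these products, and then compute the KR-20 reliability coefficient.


For each item, compute p_i * q_i:
  Item 1: 0.69 * 0.31 = 0.2139
  Item 2: 0.66 * 0.34 = 0.2244
  Item 3: 0.62 * 0.38 = 0.2356
  Item 4: 0.3 * 0.7 = 0.21
  Item 5: 0.49 * 0.51 = 0.2499
  Item 6: 0.39 * 0.61 = 0.2379
  Item 7: 0.71 * 0.29 = 0.2059
  Item 8: 0.31 * 0.69 = 0.2139
  Item 9: 0.38 * 0.62 = 0.2356
Sum(p_i * q_i) = 0.2139 + 0.2244 + 0.2356 + 0.21 + 0.2499 + 0.2379 + 0.2059 + 0.2139 + 0.2356 = 2.0271
KR-20 = (k/(k-1)) * (1 - Sum(p_i*q_i) / Var_total)
= (9/8) * (1 - 2.0271/3.43)
= 1.125 * 0.409
KR-20 = 0.4601

0.4601


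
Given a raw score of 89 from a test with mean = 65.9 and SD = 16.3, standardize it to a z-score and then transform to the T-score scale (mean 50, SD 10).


z = (X - mean) / SD = (89 - 65.9) / 16.3
z = 23.1 / 16.3
z = 1.4172
T-score = T = 50 + 10z
Carry z at full precision (z = 23.1 / 16.3) into the conversion:
T-score = 50 + 10 * (23.1 / 16.3) = 50 + 231 / 16.3
T-score = 50 + 14.1718
T-score = 64.1718

64.1718


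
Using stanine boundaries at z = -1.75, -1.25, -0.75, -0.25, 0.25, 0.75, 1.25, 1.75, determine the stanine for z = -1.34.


Stanine boundaries: [-1.75, -1.25, -0.75, -0.25, 0.25, 0.75, 1.25, 1.75]
z = -1.34
Check each boundary:
  z >= -1.75 -> could be stanine 2
  z < -1.25
  z < -0.75
  z < -0.25
  z < 0.25
  z < 0.75
  z < 1.25
  z < 1.75
Highest qualifying boundary gives stanine = 2

2


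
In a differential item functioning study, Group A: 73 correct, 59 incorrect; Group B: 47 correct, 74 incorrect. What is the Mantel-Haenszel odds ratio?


Odds_A = 73/59 = 1.2373
Odds_B = 47/74 = 0.6351
OR = Odds_A / Odds_B = 1.2373 / 0.6351
Exactly, OR = (73 * 74) / (59 * 47) = 5402 / 2773
OR = 1.9481

1.9481


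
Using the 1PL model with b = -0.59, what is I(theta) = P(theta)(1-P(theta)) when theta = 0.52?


P = 1/(1+exp(-(0.52--0.59))) = 0.7521
I = P*(1-P) = 0.7521 * 0.2479
I = 0.1864

0.1864


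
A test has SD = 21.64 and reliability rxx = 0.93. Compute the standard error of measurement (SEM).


SEM = SD * sqrt(1 - rxx)
SEM = 21.64 * sqrt(1 - 0.93)
SEM = 21.64 * sqrt(0.07) = 21.64 * 0.264575
SEM = 5.7254

5.7254


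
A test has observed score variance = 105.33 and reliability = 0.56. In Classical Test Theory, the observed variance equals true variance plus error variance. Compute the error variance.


var_true = rxx * var_obs = 0.56 * 105.33 = 58.9848
var_error = var_obs - var_true
var_error = 105.33 - 58.9848
var_error = 46.3452

46.3452


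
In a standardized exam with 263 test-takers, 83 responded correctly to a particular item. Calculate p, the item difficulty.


Item difficulty p = number correct / total examinees
p = 83 / 263
p = 0.3156

0.3156


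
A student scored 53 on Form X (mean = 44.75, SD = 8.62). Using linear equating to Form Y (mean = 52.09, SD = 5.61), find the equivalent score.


slope = SD_Y / SD_X = 5.61 / 8.62 ~ 0.6508
intercept = mean_Y - slope * mean_X = 52.09 - (5.61 / 8.62) * 44.75 ~ 22.9662
Y = slope * X + intercept. To avoid rounding drift from the rounded slope/intercept, evaluate the equivalent form Y = mean_Y + SD_Y * (X - mean_X) / SD_X at full precision:
Y = 52.09 + 5.61 * (53 - 44.75) / 8.62
Y = 52.09 + 5.61 * 8.25 / 8.62
Y = 52.09 + 46.2825 / 8.62
Y = 52.09 + 5.3692
Y = 57.4592

57.4592


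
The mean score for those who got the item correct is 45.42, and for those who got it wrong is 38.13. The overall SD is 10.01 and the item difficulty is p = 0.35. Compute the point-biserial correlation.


q = 1 - p = 0.65
rpb = ((M1 - M0) / SD) * sqrt(p * q)
rpb = ((45.42 - 38.13) / 10.01) * sqrt(0.35 * 0.65)
rpb = 0.3474

0.3474


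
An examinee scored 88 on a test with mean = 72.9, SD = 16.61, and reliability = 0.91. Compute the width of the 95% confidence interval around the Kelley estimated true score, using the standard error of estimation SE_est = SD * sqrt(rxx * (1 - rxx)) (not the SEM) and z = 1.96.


True score estimate = 0.91*88 + 0.09*72.9 = 86.641
SE_est = SD * sqrt(rxx * (1 - rxx)) = 16.61 * sqrt(0.91 * 0.09) = 16.61 * sqrt(0.0819) = 4.753479
CI = T_est +/- z * SE_est, so width = 2 * z * SE_est = 2 * 1.96 * 4.753479
Width = 18.6336

18.6336


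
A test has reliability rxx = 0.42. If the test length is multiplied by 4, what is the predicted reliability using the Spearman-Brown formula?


r_new = (n * rxx) / (1 + (n-1) * rxx)
r_new = (4 * 0.42) / (1 + 3 * 0.42)
r_new = 1.68 / 2.26
r_new = 0.7434

0.7434


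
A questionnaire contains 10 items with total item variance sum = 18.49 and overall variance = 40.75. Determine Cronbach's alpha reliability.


alpha = (k/(k-1)) * (1 - sum(si^2)/s_total^2)
= (10/9) * (1 - 18.49/40.75)
alpha = 0.607

0.607


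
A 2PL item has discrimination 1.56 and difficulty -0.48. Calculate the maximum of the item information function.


For 2PL, max info at theta = b = -0.48
I_max = a^2 / 4 = 1.56^2 / 4
= 2.4336 / 4
I_max = 0.6084

0.6084


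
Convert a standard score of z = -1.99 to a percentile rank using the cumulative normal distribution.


CDF(z) = 0.5 * (1 + erf(z/sqrt(2)))
erf(-1.4071) = -0.9534
CDF = 0.0233
Percentile rank = 0.0233 * 100 = 2.33

2.33


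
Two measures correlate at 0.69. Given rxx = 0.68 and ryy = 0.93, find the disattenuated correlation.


r_corrected = rxy / sqrt(rxx * ryy)
= 0.69 / sqrt(0.68 * 0.93)
= 0.69 / sqrt(0.6324)
= 0.69 / 0.795236
r_corrected = 0.8677

0.8677


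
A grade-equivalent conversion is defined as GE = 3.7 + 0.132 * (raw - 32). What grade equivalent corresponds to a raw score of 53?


raw - median = 53 - 32 = 21
slope * diff = 0.132 * 21 = 2.772
GE = 3.7 + 2.772
GE = 6.472

6.472


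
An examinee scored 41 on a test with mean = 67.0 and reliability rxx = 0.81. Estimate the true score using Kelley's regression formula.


T_est = rxx * X + (1 - rxx) * mean
T_est = 0.81 * 41 + 0.19 * 67.0
T_est = 33.21 + 12.73
T_est = 45.94

45.94


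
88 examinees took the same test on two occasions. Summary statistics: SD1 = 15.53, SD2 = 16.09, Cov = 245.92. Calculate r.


r = cov(X,Y) / (SD_X * SD_Y)
r = 245.92 / (15.53 * 16.09)
r = 245.92 / 249.8777
r = 0.9842

0.9842


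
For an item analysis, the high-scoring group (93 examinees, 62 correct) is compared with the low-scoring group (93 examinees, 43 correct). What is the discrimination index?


p_upper = 62/93 = 0.6667
p_lower = 43/93 = 0.4624
D = 0.6667 - 0.4624 = 0.2043

0.2043


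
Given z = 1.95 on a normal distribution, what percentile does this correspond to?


CDF(z) = 0.5 * (1 + erf(z/sqrt(2)))
erf(1.3789) = 0.9488
CDF = 0.9744
Percentile rank = 0.9744 * 100 = 97.44

97.44


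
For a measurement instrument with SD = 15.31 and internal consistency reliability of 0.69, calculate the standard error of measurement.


SEM = SD * sqrt(1 - rxx)
SEM = 15.31 * sqrt(1 - 0.69)
SEM = 15.31 * sqrt(0.31) = 15.31 * 0.556776
SEM = 8.5242

8.5242


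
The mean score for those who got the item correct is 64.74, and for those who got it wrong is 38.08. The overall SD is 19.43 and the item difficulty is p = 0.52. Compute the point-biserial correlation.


q = 1 - p = 0.48
rpb = ((M1 - M0) / SD) * sqrt(p * q)
rpb = ((64.74 - 38.08) / 19.43) * sqrt(0.52 * 0.48)
rpb = 0.6855

0.6855


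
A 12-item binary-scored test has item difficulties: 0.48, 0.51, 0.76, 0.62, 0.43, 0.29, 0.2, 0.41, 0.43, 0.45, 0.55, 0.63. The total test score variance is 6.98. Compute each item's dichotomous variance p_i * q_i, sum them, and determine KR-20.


For each item, compute p_i * q_i:
  Item 1: 0.48 * 0.52 = 0.2496
  Item 2: 0.51 * 0.49 = 0.2499
  Item 3: 0.76 * 0.24 = 0.1824
  Item 4: 0.62 * 0.38 = 0.2356
  Item 5: 0.43 * 0.57 = 0.2451
  Item 6: 0.29 * 0.71 = 0.2059
  Item 7: 0.2 * 0.8 = 0.16
  Item 8: 0.41 * 0.59 = 0.2419
  Item 9: 0.43 * 0.57 = 0.2451
  Item 10: 0.45 * 0.55 = 0.2475
  Item 11: 0.55 * 0.45 = 0.2475
  Item 12: 0.63 * 0.37 = 0.2331
Sum(p_i * q_i) = 0.2496 + 0.2499 + 0.1824 + 0.2356 + 0.2451 + 0.2059 + 0.16 + 0.2419 + 0.2451 + 0.2475 + 0.2475 + 0.2331 = 2.7436
KR-20 = (k/(k-1)) * (1 - Sum(p_i*q_i) / Var_total)
= (12/11) * (1 - 2.7436/6.98)
= 1.0909 * 0.6069
KR-20 = 0.6621

0.6621


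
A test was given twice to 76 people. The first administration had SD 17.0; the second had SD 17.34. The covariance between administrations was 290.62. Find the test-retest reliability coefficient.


r = cov(X,Y) / (SD_X * SD_Y)
r = 290.62 / (17.0 * 17.34)
r = 290.62 / 294.78
r = 0.9859

0.9859


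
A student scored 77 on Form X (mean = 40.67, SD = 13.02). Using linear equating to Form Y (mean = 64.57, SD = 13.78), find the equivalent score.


slope = SD_Y / SD_X = 13.78 / 13.02 ~ 1.0584
intercept = mean_Y - slope * mean_X = 64.57 - (13.78 / 13.02) * 40.67 ~ 21.526
Y = slope * X + intercept. To avoid rounding drift from the rounded slope/intercept, evaluate the equivalent form Y = mean_Y + SD_Y * (X - mean_X) / SD_X at full precision:
Y = 64.57 + 13.78 * (77 - 40.67) / 13.02
Y = 64.57 + 13.78 * 36.33 / 13.02
Y = 64.57 + 500.6274 / 13.02
Y = 64.57 + 38.4506
Y = 103.0206

103.0206


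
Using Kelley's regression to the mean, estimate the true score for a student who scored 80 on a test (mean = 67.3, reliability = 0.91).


T_est = rxx * X + (1 - rxx) * mean
T_est = 0.91 * 80 + 0.09 * 67.3
T_est = 72.8 + 6.057
T_est = 78.857

78.857


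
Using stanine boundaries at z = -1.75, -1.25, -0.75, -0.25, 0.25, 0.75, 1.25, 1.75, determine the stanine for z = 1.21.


Stanine boundaries: [-1.75, -1.25, -0.75, -0.25, 0.25, 0.75, 1.25, 1.75]
z = 1.21
Check each boundary:
  z >= -1.75 -> could be stanine 2
  z >= -1.25 -> could be stanine 3
  z >= -0.75 -> could be stanine 4
  z >= -0.25 -> could be stanine 5
  z >= 0.25 -> could be stanine 6
  z >= 0.75 -> could be stanine 7
  z < 1.25
  z < 1.75
Highest qualifying boundary gives stanine = 7

7


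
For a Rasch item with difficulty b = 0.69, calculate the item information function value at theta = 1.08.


P = 1/(1+exp(-(1.08-0.69))) = 0.5963
I = P*(1-P) = 0.5963 * 0.4037
I = 0.2407

0.2407


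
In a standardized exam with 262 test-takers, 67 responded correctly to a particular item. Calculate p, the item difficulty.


Item difficulty p = number correct / total examinees
p = 67 / 262
p = 0.2557

0.2557


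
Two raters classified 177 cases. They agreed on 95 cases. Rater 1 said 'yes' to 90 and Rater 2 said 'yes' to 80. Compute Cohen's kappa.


P_o = 95/177 = 0.536723
P_e = (90*80 + 87*97) / 31329 = 0.499186
kappa = (P_o - P_e) / (1 - P_e)
kappa = (0.536723 - 0.499186) / (1 - 0.499186)
kappa = 0.075

0.075


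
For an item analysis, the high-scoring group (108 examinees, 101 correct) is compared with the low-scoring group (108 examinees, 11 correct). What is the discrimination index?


p_upper = 101/108 = 0.9352
p_lower = 11/108 = 0.1019
D = 0.9352 - 0.1019 = 0.8333

0.8333


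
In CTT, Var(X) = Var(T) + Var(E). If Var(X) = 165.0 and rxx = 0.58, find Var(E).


var_true = rxx * var_obs = 0.58 * 165.0 = 95.7
var_error = var_obs - var_true
var_error = 165.0 - 95.7
var_error = 69.3

69.3


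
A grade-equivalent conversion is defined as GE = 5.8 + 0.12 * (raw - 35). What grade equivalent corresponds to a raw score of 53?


raw - median = 53 - 35 = 18
slope * diff = 0.12 * 18 = 2.16
GE = 5.8 + 2.16
GE = 7.96

7.96


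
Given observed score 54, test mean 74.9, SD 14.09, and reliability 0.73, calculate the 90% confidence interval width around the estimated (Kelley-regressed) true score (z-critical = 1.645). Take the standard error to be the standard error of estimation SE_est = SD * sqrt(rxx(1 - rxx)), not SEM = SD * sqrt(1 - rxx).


True score estimate = 0.73*54 + 0.27*74.9 = 59.643
SE_est = SD * sqrt(rxx * (1 - rxx)) = 14.09 * sqrt(0.73 * 0.27) = 14.09 * sqrt(0.1971) = 6.255389
CI = T_est +/- z * SE_est, so width = 2 * z * SE_est = 2 * 1.645 * 6.255389
Width = 20.5802

20.5802


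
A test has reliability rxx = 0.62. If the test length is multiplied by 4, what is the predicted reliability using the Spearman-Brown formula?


r_new = (n * rxx) / (1 + (n-1) * rxx)
r_new = (4 * 0.62) / (1 + 3 * 0.62)
r_new = 2.48 / 2.86
r_new = 0.8671

0.8671


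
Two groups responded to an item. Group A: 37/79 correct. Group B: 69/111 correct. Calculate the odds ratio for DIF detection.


Odds_A = 37/42 = 0.881
Odds_B = 69/42 = 1.6429
OR = Odds_A / Odds_B = 0.881 / 1.6429
Exactly, OR = (37 * 42) / (42 * 69) = 1554 / 2898
OR = 0.5362

0.5362


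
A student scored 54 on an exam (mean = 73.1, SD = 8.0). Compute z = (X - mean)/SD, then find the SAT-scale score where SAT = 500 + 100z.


z = (X - mean) / SD = (54 - 73.1) / 8.0
z = -19.1 / 8.0
z = -2.3875
SAT-scale = SAT = 500 + 100z
Carry z at full precision (z = -19.1 / 8.0) into the conversion:
SAT-scale = 500 + 100 * (-19.1 / 8.0) = 500 + -1910 / 8.0
SAT-scale = 500 + -238.75
SAT-scale = 261.25

261.25


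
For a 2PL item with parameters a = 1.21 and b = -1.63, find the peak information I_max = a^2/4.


For 2PL, max info at theta = b = -1.63
I_max = a^2 / 4 = 1.21^2 / 4
= 1.4641 / 4
I_max = 0.366

0.366


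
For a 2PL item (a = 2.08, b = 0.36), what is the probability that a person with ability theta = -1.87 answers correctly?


a*(theta - b) = 2.08 * (-1.87 - 0.36) = -4.6384
exp(--4.6384) = 103.3788
P = 1 / (1 + 103.3788)
P = 0.0096

0.0096


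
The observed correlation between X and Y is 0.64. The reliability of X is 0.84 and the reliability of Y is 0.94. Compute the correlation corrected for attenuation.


r_corrected = rxy / sqrt(rxx * ryy)
= 0.64 / sqrt(0.84 * 0.94)
= 0.64 / sqrt(0.7896)
= 0.64 / 0.888594
r_corrected = 0.7202

0.7202


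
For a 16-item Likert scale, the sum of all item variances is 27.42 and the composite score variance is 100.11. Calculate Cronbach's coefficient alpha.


alpha = (k/(k-1)) * (1 - sum(si^2)/s_total^2)
= (16/15) * (1 - 27.42/100.11)
alpha = 0.7745

0.7745


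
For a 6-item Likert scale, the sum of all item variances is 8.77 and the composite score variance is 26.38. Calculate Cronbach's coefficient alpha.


alpha = (k/(k-1)) * (1 - sum(si^2)/s_total^2)
= (6/5) * (1 - 8.77/26.38)
alpha = 0.8011

0.8011


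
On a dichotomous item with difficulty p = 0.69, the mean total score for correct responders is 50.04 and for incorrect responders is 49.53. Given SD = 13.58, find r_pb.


q = 1 - p = 0.31
rpb = ((M1 - M0) / SD) * sqrt(p * q)
rpb = ((50.04 - 49.53) / 13.58) * sqrt(0.69 * 0.31)
rpb = 0.0174

0.0174


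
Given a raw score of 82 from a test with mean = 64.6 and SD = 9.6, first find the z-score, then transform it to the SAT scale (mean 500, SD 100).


z = (X - mean) / SD = (82 - 64.6) / 9.6
z = 17.4 / 9.6
z = 1.8125
SAT-scale = SAT = 500 + 100z
Carry z at full precision (z = 17.4 / 9.6) into the conversion:
SAT-scale = 500 + 100 * (17.4 / 9.6) = 500 + 1740 / 9.6
SAT-scale = 500 + 181.25
SAT-scale = 681.25

681.25


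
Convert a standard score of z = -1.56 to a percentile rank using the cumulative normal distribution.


CDF(z) = 0.5 * (1 + erf(z/sqrt(2)))
erf(-1.1031) = -0.8812
CDF = 0.0594
Percentile rank = 0.0594 * 100 = 5.94

5.94


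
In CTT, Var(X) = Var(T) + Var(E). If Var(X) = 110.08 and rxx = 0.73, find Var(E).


var_true = rxx * var_obs = 0.73 * 110.08 = 80.3584
var_error = var_obs - var_true
var_error = 110.08 - 80.3584
var_error = 29.7216

29.7216


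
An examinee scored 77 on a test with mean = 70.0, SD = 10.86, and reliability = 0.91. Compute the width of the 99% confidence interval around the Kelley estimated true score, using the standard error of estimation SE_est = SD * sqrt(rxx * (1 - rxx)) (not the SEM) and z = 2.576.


True score estimate = 0.91*77 + 0.09*70.0 = 76.37
SE_est = SD * sqrt(rxx * (1 - rxx)) = 10.86 * sqrt(0.91 * 0.09) = 10.86 * sqrt(0.0819) = 3.107934
CI = T_est +/- z * SE_est, so width = 2 * z * SE_est = 2 * 2.576 * 3.107934
Width = 16.0121

16.0121


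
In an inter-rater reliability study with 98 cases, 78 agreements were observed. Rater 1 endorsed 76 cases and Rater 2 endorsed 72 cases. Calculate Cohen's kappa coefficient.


P_o = 78/98 = 0.795918
P_e = (76*72 + 22*26) / 9604 = 0.629321
kappa = (P_o - P_e) / (1 - P_e)
kappa = (0.795918 - 0.629321) / (1 - 0.629321)
kappa = 0.4494

0.4494


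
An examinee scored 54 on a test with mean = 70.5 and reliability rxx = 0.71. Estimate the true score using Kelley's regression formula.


T_est = rxx * X + (1 - rxx) * mean
T_est = 0.71 * 54 + 0.29 * 70.5
T_est = 38.34 + 20.445
T_est = 58.785

58.785


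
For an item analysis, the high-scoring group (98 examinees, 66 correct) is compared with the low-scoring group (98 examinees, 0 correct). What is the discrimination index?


p_upper = 66/98 = 0.6735
p_lower = 0/98 = 0.0
D = 0.6735 - 0.0 = 0.6735

0.6735


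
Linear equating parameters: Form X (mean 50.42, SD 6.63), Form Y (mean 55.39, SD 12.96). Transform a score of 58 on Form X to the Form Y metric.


slope = SD_Y / SD_X = 12.96 / 6.63 ~ 1.9548
intercept = mean_Y - slope * mean_X = 55.39 - (12.96 / 6.63) * 50.42 ~ -43.1686
Y = slope * X + intercept. To avoid rounding drift from the rounded slope/intercept, evaluate the equivalent form Y = mean_Y + SD_Y * (X - mean_X) / SD_X at full precision:
Y = 55.39 + 12.96 * (58 - 50.42) / 6.63
Y = 55.39 + 12.96 * 7.58 / 6.63
Y = 55.39 + 98.2368 / 6.63
Y = 55.39 + 14.817
Y = 70.207

70.207


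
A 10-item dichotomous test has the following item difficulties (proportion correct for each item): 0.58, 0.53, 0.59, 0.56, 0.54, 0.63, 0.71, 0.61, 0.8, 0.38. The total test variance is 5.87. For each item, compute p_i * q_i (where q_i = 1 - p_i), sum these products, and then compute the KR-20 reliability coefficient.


For each item, compute p_i * q_i:
  Item 1: 0.58 * 0.42 = 0.2436
  Item 2: 0.53 * 0.47 = 0.2491
  Item 3: 0.59 * 0.41 = 0.2419
  Item 4: 0.56 * 0.44 = 0.2464
  Item 5: 0.54 * 0.46 = 0.2484
  Item 6: 0.63 * 0.37 = 0.2331
  Item 7: 0.71 * 0.29 = 0.2059
  Item 8: 0.61 * 0.39 = 0.2379
  Item 9: 0.8 * 0.2 = 0.16
  Item 10: 0.38 * 0.62 = 0.2356
Sum(p_i * q_i) = 0.2436 + 0.2491 + 0.2419 + 0.2464 + 0.2484 + 0.2331 + 0.2059 + 0.2379 + 0.16 + 0.2356 = 2.3019
KR-20 = (k/(k-1)) * (1 - Sum(p_i*q_i) / Var_total)
= (10/9) * (1 - 2.3019/5.87)
= 1.1111 * 0.6079
KR-20 = 0.6754

0.6754


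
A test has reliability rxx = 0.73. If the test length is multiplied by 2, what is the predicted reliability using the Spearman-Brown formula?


r_new = (n * rxx) / (1 + (n-1) * rxx)
r_new = (2 * 0.73) / (1 + 1 * 0.73)
r_new = 1.46 / 1.73
r_new = 0.8439

0.8439


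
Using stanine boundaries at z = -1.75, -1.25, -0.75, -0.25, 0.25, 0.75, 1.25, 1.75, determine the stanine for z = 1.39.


Stanine boundaries: [-1.75, -1.25, -0.75, -0.25, 0.25, 0.75, 1.25, 1.75]
z = 1.39
Check each boundary:
  z >= -1.75 -> could be stanine 2
  z >= -1.25 -> could be stanine 3
  z >= -0.75 -> could be stanine 4
  z >= -0.25 -> could be stanine 5
  z >= 0.25 -> could be stanine 6
  z >= 0.75 -> could be stanine 7
  z >= 1.25 -> could be stanine 8
  z < 1.75
Highest qualifying boundary gives stanine = 8

8


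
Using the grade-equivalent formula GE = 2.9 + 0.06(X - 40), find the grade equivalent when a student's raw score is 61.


raw - median = 61 - 40 = 21
slope * diff = 0.06 * 21 = 1.26
GE = 2.9 + 1.26
GE = 4.16

4.16


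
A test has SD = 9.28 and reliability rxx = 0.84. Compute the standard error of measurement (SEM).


SEM = SD * sqrt(1 - rxx)
SEM = 9.28 * sqrt(1 - 0.84)
SEM = 9.28 * sqrt(0.16) = 9.28 * 0.4
SEM = 3.712

3.712


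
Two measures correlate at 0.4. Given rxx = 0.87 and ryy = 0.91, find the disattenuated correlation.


r_corrected = rxy / sqrt(rxx * ryy)
= 0.4 / sqrt(0.87 * 0.91)
= 0.4 / sqrt(0.7917)
= 0.4 / 0.889775
r_corrected = 0.4496

0.4496


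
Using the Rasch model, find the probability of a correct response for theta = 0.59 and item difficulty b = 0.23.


theta - b = 0.59 - 0.23 = 0.36
exp(-(theta - b)) = exp(-0.36) = 0.6977
P = 1 / (1 + 0.6977)
P = 0.589

0.589


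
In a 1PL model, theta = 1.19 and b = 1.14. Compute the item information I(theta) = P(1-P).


P = 1/(1+exp(-(1.19-1.14))) = 0.5125
I = P*(1-P) = 0.5125 * 0.4875
I = 0.2498

0.2498


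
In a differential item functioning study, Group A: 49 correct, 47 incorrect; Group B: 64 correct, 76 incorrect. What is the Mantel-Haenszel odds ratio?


Odds_A = 49/47 = 1.0426
Odds_B = 64/76 = 0.8421
OR = Odds_A / Odds_B = 1.0426 / 0.8421
Exactly, OR = (49 * 76) / (47 * 64) = 3724 / 3008
OR = 1.238

1.238


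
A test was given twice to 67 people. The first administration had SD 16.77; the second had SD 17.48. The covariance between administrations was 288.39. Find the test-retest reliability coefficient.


r = cov(X,Y) / (SD_X * SD_Y)
r = 288.39 / (16.77 * 17.48)
r = 288.39 / 293.1396
r = 0.9838

0.9838


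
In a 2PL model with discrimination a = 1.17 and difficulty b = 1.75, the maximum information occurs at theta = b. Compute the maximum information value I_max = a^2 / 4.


For 2PL, max info at theta = b = 1.75
I_max = a^2 / 4 = 1.17^2 / 4
= 1.3689 / 4
I_max = 0.3422

0.3422


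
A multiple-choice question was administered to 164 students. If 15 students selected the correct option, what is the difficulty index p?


Item difficulty p = number correct / total examinees
p = 15 / 164
p = 0.0915

0.0915


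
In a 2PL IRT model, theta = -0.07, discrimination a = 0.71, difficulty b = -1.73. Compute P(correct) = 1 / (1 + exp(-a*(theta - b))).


a*(theta - b) = 0.71 * (-0.07 - -1.73) = 1.1786
exp(-1.1786) = 0.3077
P = 1 / (1 + 0.3077)
P = 0.7647

0.7647


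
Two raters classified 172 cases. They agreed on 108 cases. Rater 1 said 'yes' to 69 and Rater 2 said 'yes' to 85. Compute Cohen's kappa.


P_o = 108/172 = 0.627907
P_e = (69*85 + 103*87) / 29584 = 0.501149
kappa = (P_o - P_e) / (1 - P_e)
kappa = (0.627907 - 0.501149) / (1 - 0.501149)
kappa = 0.2541

0.2541


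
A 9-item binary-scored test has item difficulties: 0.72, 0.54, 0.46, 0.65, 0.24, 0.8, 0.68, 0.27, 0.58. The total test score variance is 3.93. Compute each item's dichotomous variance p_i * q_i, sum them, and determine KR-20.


For each item, compute p_i * q_i:
  Item 1: 0.72 * 0.28 = 0.2016
  Item 2: 0.54 * 0.46 = 0.2484
  Item 3: 0.46 * 0.54 = 0.2484
  Item 4: 0.65 * 0.35 = 0.2275
  Item 5: 0.24 * 0.76 = 0.1824
  Item 6: 0.8 * 0.2 = 0.16
  Item 7: 0.68 * 0.32 = 0.2176
  Item 8: 0.27 * 0.73 = 0.1971
  Item 9: 0.58 * 0.42 = 0.2436
Sum(p_i * q_i) = 0.2016 + 0.2484 + 0.2484 + 0.2275 + 0.1824 + 0.16 + 0.2176 + 0.1971 + 0.2436 = 1.9266
KR-20 = (k/(k-1)) * (1 - Sum(p_i*q_i) / Var_total)
= (9/8) * (1 - 1.9266/3.93)
= 1.125 * 0.5098
KR-20 = 0.5735

0.5735


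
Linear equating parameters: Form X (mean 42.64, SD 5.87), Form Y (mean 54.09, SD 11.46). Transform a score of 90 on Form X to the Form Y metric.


slope = SD_Y / SD_X = 11.46 / 5.87 ~ 1.9523
intercept = mean_Y - slope * mean_X = 54.09 - (11.46 / 5.87) * 42.64 ~ -29.1561
Y = slope * X + intercept. To avoid rounding drift from the rounded slope/intercept, evaluate the equivalent form Y = mean_Y + SD_Y * (X - mean_X) / SD_X at full precision:
Y = 54.09 + 11.46 * (90 - 42.64) / 5.87
Y = 54.09 + 11.46 * 47.36 / 5.87
Y = 54.09 + 542.7456 / 5.87
Y = 54.09 + 92.4609
Y = 146.5509

146.5509


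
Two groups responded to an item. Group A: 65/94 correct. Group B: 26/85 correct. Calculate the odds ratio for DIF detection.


Odds_A = 65/29 = 2.2414
Odds_B = 26/59 = 0.4407
OR = Odds_A / Odds_B = 2.2414 / 0.4407
Exactly, OR = (65 * 59) / (29 * 26) = 3835 / 754
OR = 5.0862

5.0862


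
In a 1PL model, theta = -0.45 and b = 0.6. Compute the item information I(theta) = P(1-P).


P = 1/(1+exp(-(-0.45-0.6))) = 0.2592
I = P*(1-P) = 0.2592 * 0.7408
I = 0.192

0.192


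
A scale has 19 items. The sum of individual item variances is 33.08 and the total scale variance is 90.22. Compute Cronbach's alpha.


alpha = (k/(k-1)) * (1 - sum(si^2)/s_total^2)
= (19/18) * (1 - 33.08/90.22)
alpha = 0.6685

0.6685


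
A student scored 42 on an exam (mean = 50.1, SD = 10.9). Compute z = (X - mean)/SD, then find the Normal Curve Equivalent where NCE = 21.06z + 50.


z = (X - mean) / SD = (42 - 50.1) / 10.9
z = -8.1 / 10.9
z = -0.7431
NCE = NCE = 21.06z + 50
Carry z at full precision (z = -8.1 / 10.9) into the conversion:
NCE = 21.06 * (-8.1 / 10.9) + 50 = -170.586 / 10.9 + 50
NCE = -15.6501 + 50
NCE = 34.3499

34.3499


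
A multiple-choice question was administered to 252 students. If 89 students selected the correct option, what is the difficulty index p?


Item difficulty p = number correct / total examinees
p = 89 / 252
p = 0.3532

0.3532


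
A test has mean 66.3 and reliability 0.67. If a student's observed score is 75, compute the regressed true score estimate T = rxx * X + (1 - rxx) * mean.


T_est = rxx * X + (1 - rxx) * mean
T_est = 0.67 * 75 + 0.33 * 66.3
T_est = 50.25 + 21.879
T_est = 72.129

72.129


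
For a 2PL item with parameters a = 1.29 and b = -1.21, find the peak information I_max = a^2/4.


For 2PL, max info at theta = b = -1.21
I_max = a^2 / 4 = 1.29^2 / 4
= 1.6641 / 4
I_max = 0.416

0.416


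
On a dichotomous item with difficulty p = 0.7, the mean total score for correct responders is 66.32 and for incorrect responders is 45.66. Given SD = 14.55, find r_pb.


q = 1 - p = 0.3
rpb = ((M1 - M0) / SD) * sqrt(p * q)
rpb = ((66.32 - 45.66) / 14.55) * sqrt(0.7 * 0.3)
rpb = 0.6507

0.6507


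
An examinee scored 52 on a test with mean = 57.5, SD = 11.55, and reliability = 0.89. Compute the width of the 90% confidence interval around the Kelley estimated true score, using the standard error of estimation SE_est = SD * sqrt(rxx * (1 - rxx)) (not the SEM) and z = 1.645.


True score estimate = 0.89*52 + 0.11*57.5 = 52.605
SE_est = SD * sqrt(rxx * (1 - rxx)) = 11.55 * sqrt(0.89 * 0.11) = 11.55 * sqrt(0.0979) = 3.613877
CI = T_est +/- z * SE_est, so width = 2 * z * SE_est = 2 * 1.645 * 3.613877
Width = 11.8897

11.8897


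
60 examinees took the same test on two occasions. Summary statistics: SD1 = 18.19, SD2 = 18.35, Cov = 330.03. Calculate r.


r = cov(X,Y) / (SD_X * SD_Y)
r = 330.03 / (18.19 * 18.35)
r = 330.03 / 333.7865
r = 0.9887

0.9887


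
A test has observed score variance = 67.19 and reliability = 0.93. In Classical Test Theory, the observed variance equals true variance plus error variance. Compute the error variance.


var_true = rxx * var_obs = 0.93 * 67.19 = 62.4867
var_error = var_obs - var_true
var_error = 67.19 - 62.4867
var_error = 4.7033

4.7033


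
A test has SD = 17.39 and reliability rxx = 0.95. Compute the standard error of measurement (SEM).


SEM = SD * sqrt(1 - rxx)
SEM = 17.39 * sqrt(1 - 0.95)
SEM = 17.39 * sqrt(0.05) = 17.39 * 0.223607
SEM = 3.8885

3.8885


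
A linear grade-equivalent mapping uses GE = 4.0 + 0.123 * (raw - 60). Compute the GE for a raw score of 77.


raw - median = 77 - 60 = 17
slope * diff = 0.123 * 17 = 2.091
GE = 4.0 + 2.091
GE = 6.091

6.091


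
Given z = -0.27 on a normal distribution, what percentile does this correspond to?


CDF(z) = 0.5 * (1 + erf(z/sqrt(2)))
erf(-0.1909) = -0.2128
CDF = 0.3936
Percentile rank = 0.3936 * 100 = 39.36

39.36


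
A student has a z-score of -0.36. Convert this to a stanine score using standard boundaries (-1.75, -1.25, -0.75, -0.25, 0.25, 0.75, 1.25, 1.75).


Stanine boundaries: [-1.75, -1.25, -0.75, -0.25, 0.25, 0.75, 1.25, 1.75]
z = -0.36
Check each boundary:
  z >= -1.75 -> could be stanine 2
  z >= -1.25 -> could be stanine 3
  z >= -0.75 -> could be stanine 4
  z < -0.25
  z < 0.25
  z < 0.75
  z < 1.25
  z < 1.75
Highest qualifying boundary gives stanine = 4

4


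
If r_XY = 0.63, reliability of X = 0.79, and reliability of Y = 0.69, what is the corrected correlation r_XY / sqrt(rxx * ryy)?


r_corrected = rxy / sqrt(rxx * ryy)
= 0.63 / sqrt(0.79 * 0.69)
= 0.63 / sqrt(0.5451)
= 0.63 / 0.738309
r_corrected = 0.8533

0.8533


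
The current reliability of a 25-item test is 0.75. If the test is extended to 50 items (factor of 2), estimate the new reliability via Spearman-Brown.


r_new = (n * rxx) / (1 + (n-1) * rxx)
r_new = (2 * 0.75) / (1 + 1 * 0.75)
r_new = 1.5 / 1.75
r_new = 0.8571

0.8571
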